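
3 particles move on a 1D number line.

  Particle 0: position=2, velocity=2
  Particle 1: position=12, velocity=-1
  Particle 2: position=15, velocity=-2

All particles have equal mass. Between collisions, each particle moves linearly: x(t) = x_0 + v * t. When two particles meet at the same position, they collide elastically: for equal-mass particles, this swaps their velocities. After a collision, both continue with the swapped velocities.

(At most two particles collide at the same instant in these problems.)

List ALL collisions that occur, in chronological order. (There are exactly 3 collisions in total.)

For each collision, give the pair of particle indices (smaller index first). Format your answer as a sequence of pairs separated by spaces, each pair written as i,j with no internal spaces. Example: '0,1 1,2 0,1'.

Collision at t=3: particles 1 and 2 swap velocities; positions: p0=8 p1=9 p2=9; velocities now: v0=2 v1=-2 v2=-1
Collision at t=13/4: particles 0 and 1 swap velocities; positions: p0=17/2 p1=17/2 p2=35/4; velocities now: v0=-2 v1=2 v2=-1
Collision at t=10/3: particles 1 and 2 swap velocities; positions: p0=25/3 p1=26/3 p2=26/3; velocities now: v0=-2 v1=-1 v2=2

Answer: 1,2 0,1 1,2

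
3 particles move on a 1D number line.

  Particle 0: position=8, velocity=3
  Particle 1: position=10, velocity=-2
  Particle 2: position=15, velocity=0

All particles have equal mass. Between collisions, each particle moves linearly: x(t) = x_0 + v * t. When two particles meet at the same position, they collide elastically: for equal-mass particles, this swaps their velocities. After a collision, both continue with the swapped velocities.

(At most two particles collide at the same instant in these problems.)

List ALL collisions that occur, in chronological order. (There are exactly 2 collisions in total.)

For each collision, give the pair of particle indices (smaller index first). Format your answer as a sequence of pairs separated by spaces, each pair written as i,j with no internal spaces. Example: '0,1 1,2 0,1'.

Answer: 0,1 1,2

Derivation:
Collision at t=2/5: particles 0 and 1 swap velocities; positions: p0=46/5 p1=46/5 p2=15; velocities now: v0=-2 v1=3 v2=0
Collision at t=7/3: particles 1 and 2 swap velocities; positions: p0=16/3 p1=15 p2=15; velocities now: v0=-2 v1=0 v2=3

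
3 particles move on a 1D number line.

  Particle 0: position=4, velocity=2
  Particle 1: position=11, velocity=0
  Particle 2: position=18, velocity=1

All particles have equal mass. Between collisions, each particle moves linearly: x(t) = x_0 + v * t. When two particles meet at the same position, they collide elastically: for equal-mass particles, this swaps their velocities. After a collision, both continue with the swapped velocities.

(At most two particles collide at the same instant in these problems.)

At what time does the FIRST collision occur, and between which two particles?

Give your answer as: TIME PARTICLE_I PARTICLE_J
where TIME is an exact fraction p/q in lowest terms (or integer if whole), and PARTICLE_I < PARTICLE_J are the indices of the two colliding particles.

Answer: 7/2 0 1

Derivation:
Pair (0,1): pos 4,11 vel 2,0 -> gap=7, closing at 2/unit, collide at t=7/2
Pair (1,2): pos 11,18 vel 0,1 -> not approaching (rel speed -1 <= 0)
Earliest collision: t=7/2 between 0 and 1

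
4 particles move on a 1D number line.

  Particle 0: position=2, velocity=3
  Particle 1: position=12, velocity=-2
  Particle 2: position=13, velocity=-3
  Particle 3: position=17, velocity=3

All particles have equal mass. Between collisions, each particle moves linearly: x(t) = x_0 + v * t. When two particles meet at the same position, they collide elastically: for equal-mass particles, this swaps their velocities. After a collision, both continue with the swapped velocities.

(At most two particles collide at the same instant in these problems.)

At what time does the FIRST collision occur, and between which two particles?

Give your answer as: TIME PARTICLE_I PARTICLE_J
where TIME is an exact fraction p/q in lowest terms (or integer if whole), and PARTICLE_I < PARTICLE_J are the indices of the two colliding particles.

Pair (0,1): pos 2,12 vel 3,-2 -> gap=10, closing at 5/unit, collide at t=2
Pair (1,2): pos 12,13 vel -2,-3 -> gap=1, closing at 1/unit, collide at t=1
Pair (2,3): pos 13,17 vel -3,3 -> not approaching (rel speed -6 <= 0)
Earliest collision: t=1 between 1 and 2

Answer: 1 1 2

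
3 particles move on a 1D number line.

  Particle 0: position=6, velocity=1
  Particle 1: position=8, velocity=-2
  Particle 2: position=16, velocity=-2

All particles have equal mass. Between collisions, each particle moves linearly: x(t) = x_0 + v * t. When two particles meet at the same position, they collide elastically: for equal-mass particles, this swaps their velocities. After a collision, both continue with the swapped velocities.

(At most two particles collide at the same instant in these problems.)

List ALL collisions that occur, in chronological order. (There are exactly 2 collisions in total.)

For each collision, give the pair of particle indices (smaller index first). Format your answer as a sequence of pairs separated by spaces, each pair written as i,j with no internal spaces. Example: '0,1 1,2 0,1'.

Collision at t=2/3: particles 0 and 1 swap velocities; positions: p0=20/3 p1=20/3 p2=44/3; velocities now: v0=-2 v1=1 v2=-2
Collision at t=10/3: particles 1 and 2 swap velocities; positions: p0=4/3 p1=28/3 p2=28/3; velocities now: v0=-2 v1=-2 v2=1

Answer: 0,1 1,2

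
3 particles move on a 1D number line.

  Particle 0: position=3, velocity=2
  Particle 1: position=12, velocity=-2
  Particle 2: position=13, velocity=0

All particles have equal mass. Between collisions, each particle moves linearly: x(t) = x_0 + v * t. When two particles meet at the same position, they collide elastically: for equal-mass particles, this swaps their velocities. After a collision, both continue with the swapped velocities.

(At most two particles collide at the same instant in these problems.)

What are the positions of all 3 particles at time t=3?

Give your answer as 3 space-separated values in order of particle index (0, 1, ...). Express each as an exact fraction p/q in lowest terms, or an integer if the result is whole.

Answer: 6 9 13

Derivation:
Collision at t=9/4: particles 0 and 1 swap velocities; positions: p0=15/2 p1=15/2 p2=13; velocities now: v0=-2 v1=2 v2=0
Advance to t=3 (no further collisions before then); velocities: v0=-2 v1=2 v2=0; positions = 6 9 13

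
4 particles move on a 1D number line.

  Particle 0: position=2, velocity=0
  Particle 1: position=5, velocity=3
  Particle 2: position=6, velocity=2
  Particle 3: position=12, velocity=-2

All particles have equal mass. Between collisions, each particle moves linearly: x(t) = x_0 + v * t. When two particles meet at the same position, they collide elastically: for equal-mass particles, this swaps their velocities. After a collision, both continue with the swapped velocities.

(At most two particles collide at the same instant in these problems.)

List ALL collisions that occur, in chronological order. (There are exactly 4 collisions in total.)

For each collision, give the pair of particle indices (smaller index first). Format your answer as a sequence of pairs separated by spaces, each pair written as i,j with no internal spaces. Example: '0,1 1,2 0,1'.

Collision at t=1: particles 1 and 2 swap velocities; positions: p0=2 p1=8 p2=8 p3=10; velocities now: v0=0 v1=2 v2=3 v3=-2
Collision at t=7/5: particles 2 and 3 swap velocities; positions: p0=2 p1=44/5 p2=46/5 p3=46/5; velocities now: v0=0 v1=2 v2=-2 v3=3
Collision at t=3/2: particles 1 and 2 swap velocities; positions: p0=2 p1=9 p2=9 p3=19/2; velocities now: v0=0 v1=-2 v2=2 v3=3
Collision at t=5: particles 0 and 1 swap velocities; positions: p0=2 p1=2 p2=16 p3=20; velocities now: v0=-2 v1=0 v2=2 v3=3

Answer: 1,2 2,3 1,2 0,1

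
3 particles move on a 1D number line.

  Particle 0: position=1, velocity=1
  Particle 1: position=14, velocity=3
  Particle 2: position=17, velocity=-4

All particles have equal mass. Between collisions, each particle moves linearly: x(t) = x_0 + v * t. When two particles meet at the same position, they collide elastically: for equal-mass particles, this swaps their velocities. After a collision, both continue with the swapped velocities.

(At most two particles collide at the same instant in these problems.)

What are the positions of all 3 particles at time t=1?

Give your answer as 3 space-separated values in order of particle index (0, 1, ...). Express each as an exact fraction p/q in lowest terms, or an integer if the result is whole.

Answer: 2 13 17

Derivation:
Collision at t=3/7: particles 1 and 2 swap velocities; positions: p0=10/7 p1=107/7 p2=107/7; velocities now: v0=1 v1=-4 v2=3
Advance to t=1 (no further collisions before then); velocities: v0=1 v1=-4 v2=3; positions = 2 13 17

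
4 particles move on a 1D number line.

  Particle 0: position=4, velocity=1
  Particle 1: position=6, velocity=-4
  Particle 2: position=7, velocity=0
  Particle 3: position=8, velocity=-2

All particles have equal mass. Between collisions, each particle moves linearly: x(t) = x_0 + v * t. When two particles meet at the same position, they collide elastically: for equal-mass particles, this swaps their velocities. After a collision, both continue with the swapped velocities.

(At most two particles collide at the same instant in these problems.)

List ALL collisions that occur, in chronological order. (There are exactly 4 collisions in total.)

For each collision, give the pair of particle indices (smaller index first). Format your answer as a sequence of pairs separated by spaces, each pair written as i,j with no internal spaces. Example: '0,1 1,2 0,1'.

Collision at t=2/5: particles 0 and 1 swap velocities; positions: p0=22/5 p1=22/5 p2=7 p3=36/5; velocities now: v0=-4 v1=1 v2=0 v3=-2
Collision at t=1/2: particles 2 and 3 swap velocities; positions: p0=4 p1=9/2 p2=7 p3=7; velocities now: v0=-4 v1=1 v2=-2 v3=0
Collision at t=4/3: particles 1 and 2 swap velocities; positions: p0=2/3 p1=16/3 p2=16/3 p3=7; velocities now: v0=-4 v1=-2 v2=1 v3=0
Collision at t=3: particles 2 and 3 swap velocities; positions: p0=-6 p1=2 p2=7 p3=7; velocities now: v0=-4 v1=-2 v2=0 v3=1

Answer: 0,1 2,3 1,2 2,3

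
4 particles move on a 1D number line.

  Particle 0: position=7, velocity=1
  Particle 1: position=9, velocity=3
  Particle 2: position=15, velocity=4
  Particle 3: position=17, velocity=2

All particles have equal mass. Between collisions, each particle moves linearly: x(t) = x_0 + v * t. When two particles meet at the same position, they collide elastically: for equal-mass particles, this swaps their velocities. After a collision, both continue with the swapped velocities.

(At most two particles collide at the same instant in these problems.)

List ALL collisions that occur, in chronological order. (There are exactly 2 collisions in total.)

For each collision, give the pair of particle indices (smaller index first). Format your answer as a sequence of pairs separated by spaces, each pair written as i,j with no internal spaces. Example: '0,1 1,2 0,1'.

Collision at t=1: particles 2 and 3 swap velocities; positions: p0=8 p1=12 p2=19 p3=19; velocities now: v0=1 v1=3 v2=2 v3=4
Collision at t=8: particles 1 and 2 swap velocities; positions: p0=15 p1=33 p2=33 p3=47; velocities now: v0=1 v1=2 v2=3 v3=4

Answer: 2,3 1,2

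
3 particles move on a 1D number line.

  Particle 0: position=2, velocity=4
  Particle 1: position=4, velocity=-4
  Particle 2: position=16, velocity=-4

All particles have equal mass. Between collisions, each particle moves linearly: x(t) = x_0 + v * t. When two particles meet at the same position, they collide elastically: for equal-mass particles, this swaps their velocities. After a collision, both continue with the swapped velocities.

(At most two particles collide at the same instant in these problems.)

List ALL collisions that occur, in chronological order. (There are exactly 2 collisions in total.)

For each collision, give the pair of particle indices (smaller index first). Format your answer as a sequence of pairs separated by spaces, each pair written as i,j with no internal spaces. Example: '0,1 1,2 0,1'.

Answer: 0,1 1,2

Derivation:
Collision at t=1/4: particles 0 and 1 swap velocities; positions: p0=3 p1=3 p2=15; velocities now: v0=-4 v1=4 v2=-4
Collision at t=7/4: particles 1 and 2 swap velocities; positions: p0=-3 p1=9 p2=9; velocities now: v0=-4 v1=-4 v2=4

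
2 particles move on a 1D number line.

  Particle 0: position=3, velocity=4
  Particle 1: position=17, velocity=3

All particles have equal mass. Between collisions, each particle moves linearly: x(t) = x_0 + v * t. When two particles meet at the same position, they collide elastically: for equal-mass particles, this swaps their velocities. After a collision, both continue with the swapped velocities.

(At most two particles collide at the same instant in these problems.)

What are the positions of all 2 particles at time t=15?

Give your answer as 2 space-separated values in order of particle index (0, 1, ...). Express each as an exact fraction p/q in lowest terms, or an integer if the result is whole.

Answer: 62 63

Derivation:
Collision at t=14: particles 0 and 1 swap velocities; positions: p0=59 p1=59; velocities now: v0=3 v1=4
Advance to t=15 (no further collisions before then); velocities: v0=3 v1=4; positions = 62 63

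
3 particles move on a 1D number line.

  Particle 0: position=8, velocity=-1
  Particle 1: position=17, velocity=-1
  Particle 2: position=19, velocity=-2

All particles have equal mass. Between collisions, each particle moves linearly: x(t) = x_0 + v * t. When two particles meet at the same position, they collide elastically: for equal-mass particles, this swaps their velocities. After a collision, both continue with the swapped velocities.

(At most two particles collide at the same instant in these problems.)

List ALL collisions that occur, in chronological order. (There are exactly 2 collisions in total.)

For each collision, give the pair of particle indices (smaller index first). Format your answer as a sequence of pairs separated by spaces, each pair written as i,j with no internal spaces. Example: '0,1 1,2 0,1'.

Collision at t=2: particles 1 and 2 swap velocities; positions: p0=6 p1=15 p2=15; velocities now: v0=-1 v1=-2 v2=-1
Collision at t=11: particles 0 and 1 swap velocities; positions: p0=-3 p1=-3 p2=6; velocities now: v0=-2 v1=-1 v2=-1

Answer: 1,2 0,1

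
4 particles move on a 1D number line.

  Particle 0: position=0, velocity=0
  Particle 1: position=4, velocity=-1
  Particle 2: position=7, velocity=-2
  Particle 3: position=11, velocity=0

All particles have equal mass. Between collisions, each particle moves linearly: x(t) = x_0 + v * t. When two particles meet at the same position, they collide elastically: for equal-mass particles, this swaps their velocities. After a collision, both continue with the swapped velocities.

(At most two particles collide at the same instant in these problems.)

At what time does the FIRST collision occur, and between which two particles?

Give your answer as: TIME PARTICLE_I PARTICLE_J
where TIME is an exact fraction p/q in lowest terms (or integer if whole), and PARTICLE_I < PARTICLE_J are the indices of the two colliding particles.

Pair (0,1): pos 0,4 vel 0,-1 -> gap=4, closing at 1/unit, collide at t=4
Pair (1,2): pos 4,7 vel -1,-2 -> gap=3, closing at 1/unit, collide at t=3
Pair (2,3): pos 7,11 vel -2,0 -> not approaching (rel speed -2 <= 0)
Earliest collision: t=3 between 1 and 2

Answer: 3 1 2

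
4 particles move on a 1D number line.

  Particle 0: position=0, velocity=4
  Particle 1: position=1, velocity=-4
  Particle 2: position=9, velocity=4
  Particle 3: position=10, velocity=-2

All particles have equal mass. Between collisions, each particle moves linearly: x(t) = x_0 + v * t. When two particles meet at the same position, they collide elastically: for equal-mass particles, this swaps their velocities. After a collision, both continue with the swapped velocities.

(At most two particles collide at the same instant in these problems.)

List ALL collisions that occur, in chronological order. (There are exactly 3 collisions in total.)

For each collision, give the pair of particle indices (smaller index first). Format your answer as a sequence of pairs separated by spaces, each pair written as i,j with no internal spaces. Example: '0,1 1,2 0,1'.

Collision at t=1/8: particles 0 and 1 swap velocities; positions: p0=1/2 p1=1/2 p2=19/2 p3=39/4; velocities now: v0=-4 v1=4 v2=4 v3=-2
Collision at t=1/6: particles 2 and 3 swap velocities; positions: p0=1/3 p1=2/3 p2=29/3 p3=29/3; velocities now: v0=-4 v1=4 v2=-2 v3=4
Collision at t=5/3: particles 1 and 2 swap velocities; positions: p0=-17/3 p1=20/3 p2=20/3 p3=47/3; velocities now: v0=-4 v1=-2 v2=4 v3=4

Answer: 0,1 2,3 1,2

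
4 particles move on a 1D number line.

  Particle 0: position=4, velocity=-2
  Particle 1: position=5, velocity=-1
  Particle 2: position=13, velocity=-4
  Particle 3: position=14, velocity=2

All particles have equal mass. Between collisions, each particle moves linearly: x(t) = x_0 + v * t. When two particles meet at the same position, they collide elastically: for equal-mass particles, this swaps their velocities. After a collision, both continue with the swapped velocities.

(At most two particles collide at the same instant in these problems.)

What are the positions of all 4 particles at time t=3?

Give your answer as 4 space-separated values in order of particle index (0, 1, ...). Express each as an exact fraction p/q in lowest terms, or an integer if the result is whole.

Answer: -2 1 2 20

Derivation:
Collision at t=8/3: particles 1 and 2 swap velocities; positions: p0=-4/3 p1=7/3 p2=7/3 p3=58/3; velocities now: v0=-2 v1=-4 v2=-1 v3=2
Advance to t=3 (no further collisions before then); velocities: v0=-2 v1=-4 v2=-1 v3=2; positions = -2 1 2 20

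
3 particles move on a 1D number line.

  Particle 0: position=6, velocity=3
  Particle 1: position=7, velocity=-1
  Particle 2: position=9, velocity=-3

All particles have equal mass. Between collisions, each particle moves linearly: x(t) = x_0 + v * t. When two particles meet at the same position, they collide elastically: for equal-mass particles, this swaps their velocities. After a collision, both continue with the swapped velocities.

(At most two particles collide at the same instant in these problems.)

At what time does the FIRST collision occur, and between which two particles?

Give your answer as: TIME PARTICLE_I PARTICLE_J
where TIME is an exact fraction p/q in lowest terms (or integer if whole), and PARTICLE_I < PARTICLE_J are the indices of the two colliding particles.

Pair (0,1): pos 6,7 vel 3,-1 -> gap=1, closing at 4/unit, collide at t=1/4
Pair (1,2): pos 7,9 vel -1,-3 -> gap=2, closing at 2/unit, collide at t=1
Earliest collision: t=1/4 between 0 and 1

Answer: 1/4 0 1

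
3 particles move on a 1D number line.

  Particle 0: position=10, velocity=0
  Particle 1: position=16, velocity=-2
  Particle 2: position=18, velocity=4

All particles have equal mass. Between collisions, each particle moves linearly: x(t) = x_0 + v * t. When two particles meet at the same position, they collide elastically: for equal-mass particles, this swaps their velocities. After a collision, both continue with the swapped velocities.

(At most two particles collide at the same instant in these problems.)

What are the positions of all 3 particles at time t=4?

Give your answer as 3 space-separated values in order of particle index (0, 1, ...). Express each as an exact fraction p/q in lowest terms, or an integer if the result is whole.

Answer: 8 10 34

Derivation:
Collision at t=3: particles 0 and 1 swap velocities; positions: p0=10 p1=10 p2=30; velocities now: v0=-2 v1=0 v2=4
Advance to t=4 (no further collisions before then); velocities: v0=-2 v1=0 v2=4; positions = 8 10 34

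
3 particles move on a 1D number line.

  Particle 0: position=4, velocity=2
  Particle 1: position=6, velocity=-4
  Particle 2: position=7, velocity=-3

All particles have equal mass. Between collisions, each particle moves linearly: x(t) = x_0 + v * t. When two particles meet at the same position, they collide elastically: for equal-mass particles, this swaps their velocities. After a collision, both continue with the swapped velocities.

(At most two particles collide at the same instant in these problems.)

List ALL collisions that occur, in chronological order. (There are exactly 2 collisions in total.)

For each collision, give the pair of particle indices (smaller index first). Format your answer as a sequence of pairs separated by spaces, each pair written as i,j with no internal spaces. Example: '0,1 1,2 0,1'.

Collision at t=1/3: particles 0 and 1 swap velocities; positions: p0=14/3 p1=14/3 p2=6; velocities now: v0=-4 v1=2 v2=-3
Collision at t=3/5: particles 1 and 2 swap velocities; positions: p0=18/5 p1=26/5 p2=26/5; velocities now: v0=-4 v1=-3 v2=2

Answer: 0,1 1,2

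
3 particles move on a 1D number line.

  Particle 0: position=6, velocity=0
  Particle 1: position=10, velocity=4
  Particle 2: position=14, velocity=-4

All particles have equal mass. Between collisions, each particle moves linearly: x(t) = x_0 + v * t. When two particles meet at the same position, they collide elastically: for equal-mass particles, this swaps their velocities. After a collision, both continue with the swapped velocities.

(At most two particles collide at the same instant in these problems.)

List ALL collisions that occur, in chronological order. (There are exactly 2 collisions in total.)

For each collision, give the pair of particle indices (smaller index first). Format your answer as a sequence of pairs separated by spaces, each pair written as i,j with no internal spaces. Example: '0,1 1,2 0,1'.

Answer: 1,2 0,1

Derivation:
Collision at t=1/2: particles 1 and 2 swap velocities; positions: p0=6 p1=12 p2=12; velocities now: v0=0 v1=-4 v2=4
Collision at t=2: particles 0 and 1 swap velocities; positions: p0=6 p1=6 p2=18; velocities now: v0=-4 v1=0 v2=4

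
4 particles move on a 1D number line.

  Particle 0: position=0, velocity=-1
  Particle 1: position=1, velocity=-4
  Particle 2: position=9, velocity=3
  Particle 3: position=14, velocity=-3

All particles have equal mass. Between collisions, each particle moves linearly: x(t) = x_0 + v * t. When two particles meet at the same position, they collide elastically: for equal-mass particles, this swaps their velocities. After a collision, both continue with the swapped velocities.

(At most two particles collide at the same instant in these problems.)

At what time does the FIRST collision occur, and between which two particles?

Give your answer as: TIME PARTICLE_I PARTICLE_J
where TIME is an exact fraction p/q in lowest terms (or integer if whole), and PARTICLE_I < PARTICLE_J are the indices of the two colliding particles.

Pair (0,1): pos 0,1 vel -1,-4 -> gap=1, closing at 3/unit, collide at t=1/3
Pair (1,2): pos 1,9 vel -4,3 -> not approaching (rel speed -7 <= 0)
Pair (2,3): pos 9,14 vel 3,-3 -> gap=5, closing at 6/unit, collide at t=5/6
Earliest collision: t=1/3 between 0 and 1

Answer: 1/3 0 1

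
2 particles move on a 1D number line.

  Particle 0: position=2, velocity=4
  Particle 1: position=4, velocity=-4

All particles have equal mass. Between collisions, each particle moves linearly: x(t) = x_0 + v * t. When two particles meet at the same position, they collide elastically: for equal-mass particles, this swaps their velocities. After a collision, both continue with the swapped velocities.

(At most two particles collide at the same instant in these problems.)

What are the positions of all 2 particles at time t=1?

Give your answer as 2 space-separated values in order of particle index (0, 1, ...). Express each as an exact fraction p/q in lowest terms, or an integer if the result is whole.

Collision at t=1/4: particles 0 and 1 swap velocities; positions: p0=3 p1=3; velocities now: v0=-4 v1=4
Advance to t=1 (no further collisions before then); velocities: v0=-4 v1=4; positions = 0 6

Answer: 0 6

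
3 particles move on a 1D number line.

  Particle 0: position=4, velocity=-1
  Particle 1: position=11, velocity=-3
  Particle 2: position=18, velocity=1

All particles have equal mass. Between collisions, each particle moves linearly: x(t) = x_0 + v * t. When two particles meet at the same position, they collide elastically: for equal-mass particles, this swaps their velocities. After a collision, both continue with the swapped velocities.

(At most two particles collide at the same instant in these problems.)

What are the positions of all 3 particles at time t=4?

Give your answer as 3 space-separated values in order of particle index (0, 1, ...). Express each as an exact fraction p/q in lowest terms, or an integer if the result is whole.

Answer: -1 0 22

Derivation:
Collision at t=7/2: particles 0 and 1 swap velocities; positions: p0=1/2 p1=1/2 p2=43/2; velocities now: v0=-3 v1=-1 v2=1
Advance to t=4 (no further collisions before then); velocities: v0=-3 v1=-1 v2=1; positions = -1 0 22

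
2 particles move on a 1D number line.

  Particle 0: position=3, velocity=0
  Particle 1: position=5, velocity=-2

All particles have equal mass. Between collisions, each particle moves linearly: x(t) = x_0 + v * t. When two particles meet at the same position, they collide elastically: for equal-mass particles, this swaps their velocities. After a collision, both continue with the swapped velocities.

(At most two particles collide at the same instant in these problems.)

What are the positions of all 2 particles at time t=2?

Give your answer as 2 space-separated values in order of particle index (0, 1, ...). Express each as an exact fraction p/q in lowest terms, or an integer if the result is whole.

Answer: 1 3

Derivation:
Collision at t=1: particles 0 and 1 swap velocities; positions: p0=3 p1=3; velocities now: v0=-2 v1=0
Advance to t=2 (no further collisions before then); velocities: v0=-2 v1=0; positions = 1 3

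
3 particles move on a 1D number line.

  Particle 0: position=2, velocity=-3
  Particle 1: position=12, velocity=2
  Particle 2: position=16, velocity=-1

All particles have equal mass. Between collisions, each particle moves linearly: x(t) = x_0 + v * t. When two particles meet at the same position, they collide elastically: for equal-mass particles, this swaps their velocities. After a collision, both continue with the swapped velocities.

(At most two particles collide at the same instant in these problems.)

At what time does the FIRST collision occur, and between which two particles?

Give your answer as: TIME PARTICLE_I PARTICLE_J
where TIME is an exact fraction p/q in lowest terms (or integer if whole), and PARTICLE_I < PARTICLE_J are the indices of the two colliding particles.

Pair (0,1): pos 2,12 vel -3,2 -> not approaching (rel speed -5 <= 0)
Pair (1,2): pos 12,16 vel 2,-1 -> gap=4, closing at 3/unit, collide at t=4/3
Earliest collision: t=4/3 between 1 and 2

Answer: 4/3 1 2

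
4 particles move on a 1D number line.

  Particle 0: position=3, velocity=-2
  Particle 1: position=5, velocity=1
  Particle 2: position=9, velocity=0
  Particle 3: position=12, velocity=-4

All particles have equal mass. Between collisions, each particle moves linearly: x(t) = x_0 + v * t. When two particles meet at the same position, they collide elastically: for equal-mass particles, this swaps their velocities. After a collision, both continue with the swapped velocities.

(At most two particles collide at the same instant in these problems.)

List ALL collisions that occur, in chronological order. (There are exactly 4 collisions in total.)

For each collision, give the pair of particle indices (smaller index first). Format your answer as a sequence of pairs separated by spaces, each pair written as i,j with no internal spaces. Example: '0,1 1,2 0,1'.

Answer: 2,3 1,2 2,3 0,1

Derivation:
Collision at t=3/4: particles 2 and 3 swap velocities; positions: p0=3/2 p1=23/4 p2=9 p3=9; velocities now: v0=-2 v1=1 v2=-4 v3=0
Collision at t=7/5: particles 1 and 2 swap velocities; positions: p0=1/5 p1=32/5 p2=32/5 p3=9; velocities now: v0=-2 v1=-4 v2=1 v3=0
Collision at t=4: particles 2 and 3 swap velocities; positions: p0=-5 p1=-4 p2=9 p3=9; velocities now: v0=-2 v1=-4 v2=0 v3=1
Collision at t=9/2: particles 0 and 1 swap velocities; positions: p0=-6 p1=-6 p2=9 p3=19/2; velocities now: v0=-4 v1=-2 v2=0 v3=1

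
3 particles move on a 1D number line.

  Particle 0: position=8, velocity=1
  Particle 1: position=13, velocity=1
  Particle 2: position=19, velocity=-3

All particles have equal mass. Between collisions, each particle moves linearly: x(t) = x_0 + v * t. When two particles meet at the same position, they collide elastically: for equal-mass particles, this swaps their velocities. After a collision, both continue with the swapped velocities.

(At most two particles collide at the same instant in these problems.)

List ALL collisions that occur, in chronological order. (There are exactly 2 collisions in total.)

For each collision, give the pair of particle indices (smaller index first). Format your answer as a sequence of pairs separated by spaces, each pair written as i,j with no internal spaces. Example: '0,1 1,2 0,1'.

Answer: 1,2 0,1

Derivation:
Collision at t=3/2: particles 1 and 2 swap velocities; positions: p0=19/2 p1=29/2 p2=29/2; velocities now: v0=1 v1=-3 v2=1
Collision at t=11/4: particles 0 and 1 swap velocities; positions: p0=43/4 p1=43/4 p2=63/4; velocities now: v0=-3 v1=1 v2=1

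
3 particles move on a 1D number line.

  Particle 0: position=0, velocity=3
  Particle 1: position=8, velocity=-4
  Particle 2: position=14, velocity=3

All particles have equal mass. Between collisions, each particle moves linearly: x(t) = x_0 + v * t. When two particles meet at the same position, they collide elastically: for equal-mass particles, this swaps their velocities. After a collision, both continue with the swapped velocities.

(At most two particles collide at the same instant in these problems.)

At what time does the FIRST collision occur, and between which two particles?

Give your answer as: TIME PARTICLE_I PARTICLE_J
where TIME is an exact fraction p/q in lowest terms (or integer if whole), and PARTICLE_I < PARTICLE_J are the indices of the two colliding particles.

Answer: 8/7 0 1

Derivation:
Pair (0,1): pos 0,8 vel 3,-4 -> gap=8, closing at 7/unit, collide at t=8/7
Pair (1,2): pos 8,14 vel -4,3 -> not approaching (rel speed -7 <= 0)
Earliest collision: t=8/7 between 0 and 1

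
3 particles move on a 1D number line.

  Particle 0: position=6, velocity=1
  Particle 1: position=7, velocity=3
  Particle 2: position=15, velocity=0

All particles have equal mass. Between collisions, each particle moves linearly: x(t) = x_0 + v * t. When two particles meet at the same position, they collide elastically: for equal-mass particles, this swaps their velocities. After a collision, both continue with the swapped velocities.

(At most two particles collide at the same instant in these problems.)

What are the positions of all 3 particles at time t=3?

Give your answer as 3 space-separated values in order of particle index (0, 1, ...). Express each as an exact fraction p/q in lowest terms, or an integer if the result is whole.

Answer: 9 15 16

Derivation:
Collision at t=8/3: particles 1 and 2 swap velocities; positions: p0=26/3 p1=15 p2=15; velocities now: v0=1 v1=0 v2=3
Advance to t=3 (no further collisions before then); velocities: v0=1 v1=0 v2=3; positions = 9 15 16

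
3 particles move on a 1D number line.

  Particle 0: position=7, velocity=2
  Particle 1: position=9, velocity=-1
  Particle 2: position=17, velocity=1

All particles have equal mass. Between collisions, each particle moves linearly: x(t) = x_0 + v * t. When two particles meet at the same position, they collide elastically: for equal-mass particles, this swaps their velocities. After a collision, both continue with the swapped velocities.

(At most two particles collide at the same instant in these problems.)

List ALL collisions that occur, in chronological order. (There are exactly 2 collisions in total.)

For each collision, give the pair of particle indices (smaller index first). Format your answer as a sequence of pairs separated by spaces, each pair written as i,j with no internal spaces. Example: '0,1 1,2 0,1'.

Answer: 0,1 1,2

Derivation:
Collision at t=2/3: particles 0 and 1 swap velocities; positions: p0=25/3 p1=25/3 p2=53/3; velocities now: v0=-1 v1=2 v2=1
Collision at t=10: particles 1 and 2 swap velocities; positions: p0=-1 p1=27 p2=27; velocities now: v0=-1 v1=1 v2=2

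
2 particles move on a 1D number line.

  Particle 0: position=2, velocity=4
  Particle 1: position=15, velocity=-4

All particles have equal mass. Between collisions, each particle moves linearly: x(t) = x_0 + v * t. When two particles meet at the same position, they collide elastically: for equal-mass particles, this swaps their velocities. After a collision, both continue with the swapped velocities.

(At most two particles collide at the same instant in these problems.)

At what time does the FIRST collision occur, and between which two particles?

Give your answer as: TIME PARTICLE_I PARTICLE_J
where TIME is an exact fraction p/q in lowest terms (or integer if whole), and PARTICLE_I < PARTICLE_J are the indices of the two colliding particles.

Answer: 13/8 0 1

Derivation:
Pair (0,1): pos 2,15 vel 4,-4 -> gap=13, closing at 8/unit, collide at t=13/8
Earliest collision: t=13/8 between 0 and 1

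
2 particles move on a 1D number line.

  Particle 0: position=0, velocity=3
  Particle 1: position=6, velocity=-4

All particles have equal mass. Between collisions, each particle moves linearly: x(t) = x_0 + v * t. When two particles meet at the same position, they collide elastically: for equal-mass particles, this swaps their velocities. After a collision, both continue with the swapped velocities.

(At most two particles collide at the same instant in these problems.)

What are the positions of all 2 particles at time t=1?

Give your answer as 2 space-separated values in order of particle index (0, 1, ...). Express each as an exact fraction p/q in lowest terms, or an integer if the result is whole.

Collision at t=6/7: particles 0 and 1 swap velocities; positions: p0=18/7 p1=18/7; velocities now: v0=-4 v1=3
Advance to t=1 (no further collisions before then); velocities: v0=-4 v1=3; positions = 2 3

Answer: 2 3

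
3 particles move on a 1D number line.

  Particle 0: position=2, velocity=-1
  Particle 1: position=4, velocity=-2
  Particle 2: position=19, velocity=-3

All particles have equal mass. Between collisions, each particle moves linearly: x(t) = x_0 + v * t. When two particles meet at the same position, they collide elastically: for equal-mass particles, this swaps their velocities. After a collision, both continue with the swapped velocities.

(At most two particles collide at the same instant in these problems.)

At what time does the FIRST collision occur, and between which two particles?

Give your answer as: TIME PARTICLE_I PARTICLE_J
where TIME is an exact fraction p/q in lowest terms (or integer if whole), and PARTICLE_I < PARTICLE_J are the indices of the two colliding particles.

Answer: 2 0 1

Derivation:
Pair (0,1): pos 2,4 vel -1,-2 -> gap=2, closing at 1/unit, collide at t=2
Pair (1,2): pos 4,19 vel -2,-3 -> gap=15, closing at 1/unit, collide at t=15
Earliest collision: t=2 between 0 and 1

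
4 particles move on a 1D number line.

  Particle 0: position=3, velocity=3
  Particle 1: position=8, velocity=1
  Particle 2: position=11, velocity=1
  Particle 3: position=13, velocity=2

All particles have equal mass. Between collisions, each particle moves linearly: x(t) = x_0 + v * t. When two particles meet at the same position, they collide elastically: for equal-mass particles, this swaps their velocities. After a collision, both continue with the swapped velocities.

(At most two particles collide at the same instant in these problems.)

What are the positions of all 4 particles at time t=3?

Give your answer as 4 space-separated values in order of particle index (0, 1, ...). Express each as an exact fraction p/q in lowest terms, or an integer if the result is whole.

Collision at t=5/2: particles 0 and 1 swap velocities; positions: p0=21/2 p1=21/2 p2=27/2 p3=18; velocities now: v0=1 v1=3 v2=1 v3=2
Advance to t=3 (no further collisions before then); velocities: v0=1 v1=3 v2=1 v3=2; positions = 11 12 14 19

Answer: 11 12 14 19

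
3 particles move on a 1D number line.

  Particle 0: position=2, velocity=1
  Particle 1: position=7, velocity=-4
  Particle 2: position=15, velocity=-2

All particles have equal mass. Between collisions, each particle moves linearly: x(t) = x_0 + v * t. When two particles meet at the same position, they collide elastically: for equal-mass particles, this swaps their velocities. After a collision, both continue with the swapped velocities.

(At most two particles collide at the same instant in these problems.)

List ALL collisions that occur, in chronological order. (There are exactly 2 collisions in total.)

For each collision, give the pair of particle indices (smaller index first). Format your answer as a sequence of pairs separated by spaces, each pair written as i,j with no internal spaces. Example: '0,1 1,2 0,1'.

Answer: 0,1 1,2

Derivation:
Collision at t=1: particles 0 and 1 swap velocities; positions: p0=3 p1=3 p2=13; velocities now: v0=-4 v1=1 v2=-2
Collision at t=13/3: particles 1 and 2 swap velocities; positions: p0=-31/3 p1=19/3 p2=19/3; velocities now: v0=-4 v1=-2 v2=1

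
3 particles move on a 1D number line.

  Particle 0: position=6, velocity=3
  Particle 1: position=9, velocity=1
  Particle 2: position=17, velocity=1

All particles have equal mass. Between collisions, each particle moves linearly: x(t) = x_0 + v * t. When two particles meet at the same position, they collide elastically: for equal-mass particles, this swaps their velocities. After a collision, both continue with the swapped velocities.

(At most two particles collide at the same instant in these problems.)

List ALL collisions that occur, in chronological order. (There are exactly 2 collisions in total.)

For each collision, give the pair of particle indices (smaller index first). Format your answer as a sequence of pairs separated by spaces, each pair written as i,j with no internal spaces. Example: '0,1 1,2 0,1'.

Collision at t=3/2: particles 0 and 1 swap velocities; positions: p0=21/2 p1=21/2 p2=37/2; velocities now: v0=1 v1=3 v2=1
Collision at t=11/2: particles 1 and 2 swap velocities; positions: p0=29/2 p1=45/2 p2=45/2; velocities now: v0=1 v1=1 v2=3

Answer: 0,1 1,2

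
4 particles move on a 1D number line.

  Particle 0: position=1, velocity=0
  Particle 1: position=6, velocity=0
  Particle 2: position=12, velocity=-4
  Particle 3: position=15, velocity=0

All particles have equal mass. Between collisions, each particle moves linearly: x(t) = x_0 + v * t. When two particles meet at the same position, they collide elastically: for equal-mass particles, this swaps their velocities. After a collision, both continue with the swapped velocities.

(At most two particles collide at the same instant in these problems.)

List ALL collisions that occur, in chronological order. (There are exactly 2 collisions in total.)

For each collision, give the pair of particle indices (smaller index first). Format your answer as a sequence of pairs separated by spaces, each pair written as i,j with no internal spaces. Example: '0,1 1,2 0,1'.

Collision at t=3/2: particles 1 and 2 swap velocities; positions: p0=1 p1=6 p2=6 p3=15; velocities now: v0=0 v1=-4 v2=0 v3=0
Collision at t=11/4: particles 0 and 1 swap velocities; positions: p0=1 p1=1 p2=6 p3=15; velocities now: v0=-4 v1=0 v2=0 v3=0

Answer: 1,2 0,1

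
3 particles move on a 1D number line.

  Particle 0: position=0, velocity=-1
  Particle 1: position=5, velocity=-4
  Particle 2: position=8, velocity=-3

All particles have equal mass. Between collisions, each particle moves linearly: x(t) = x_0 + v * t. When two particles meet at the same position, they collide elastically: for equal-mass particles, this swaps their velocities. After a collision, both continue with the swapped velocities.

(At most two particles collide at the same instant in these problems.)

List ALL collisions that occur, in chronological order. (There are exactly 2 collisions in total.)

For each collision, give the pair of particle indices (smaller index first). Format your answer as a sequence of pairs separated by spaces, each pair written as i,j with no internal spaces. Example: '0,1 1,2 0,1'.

Collision at t=5/3: particles 0 and 1 swap velocities; positions: p0=-5/3 p1=-5/3 p2=3; velocities now: v0=-4 v1=-1 v2=-3
Collision at t=4: particles 1 and 2 swap velocities; positions: p0=-11 p1=-4 p2=-4; velocities now: v0=-4 v1=-3 v2=-1

Answer: 0,1 1,2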